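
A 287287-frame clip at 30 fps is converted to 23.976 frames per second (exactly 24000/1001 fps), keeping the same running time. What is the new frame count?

229600 frames

Target frames = source frames × (target rate / source rate) = 287287 × (24000/1001)/(30) = 287287 × 800/1001 = 229600.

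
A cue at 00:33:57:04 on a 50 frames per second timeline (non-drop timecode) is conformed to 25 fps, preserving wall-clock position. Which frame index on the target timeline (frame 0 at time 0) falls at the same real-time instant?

frame 50927

Source frame index: (0×3600 + 33×60 + 57) × 50 + 4 = 101854.
Real time: 101854 / (50) = 50927/25 s.
Target frame: (50927/25) × (25) = 50927.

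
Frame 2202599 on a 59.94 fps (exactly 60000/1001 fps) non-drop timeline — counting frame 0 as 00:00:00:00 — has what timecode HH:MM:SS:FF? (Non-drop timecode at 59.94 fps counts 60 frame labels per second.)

2202599 ÷ 60 = 36709 full seconds, remainder 59 frames.
36709 s = 10 h 11 min 49 s.
Timecode: 10:11:49:59.

10:11:49:59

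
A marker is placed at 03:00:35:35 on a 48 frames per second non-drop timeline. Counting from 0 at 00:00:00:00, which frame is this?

frame 520115

Total seconds to the label: (3 × 3600 + 0 × 60 + 35) = 10835.
Frame index = 10835 × 48 + 35 = 520115.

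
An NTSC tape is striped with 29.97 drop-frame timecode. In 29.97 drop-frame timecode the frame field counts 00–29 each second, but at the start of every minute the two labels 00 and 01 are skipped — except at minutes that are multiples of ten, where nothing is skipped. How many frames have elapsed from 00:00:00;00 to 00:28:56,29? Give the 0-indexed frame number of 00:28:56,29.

Complete 10-minute blocks: 2, each 17982 frames → 35964.
Remaining 8 whole minutes in the current block: 1800 + 7 × 1798 = 14386 frames.
Within the current minute: 56 × 30 + 29 − 2 = 1707 (labels ;00/;01 skipped at this minute). Total = 35964 + 14386 + 1707 = 52057.

52057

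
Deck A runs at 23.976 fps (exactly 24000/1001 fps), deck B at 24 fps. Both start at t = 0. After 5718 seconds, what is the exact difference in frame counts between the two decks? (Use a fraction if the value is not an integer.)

137232/1001 frames

A emits 24000/1001 × 5718 = 137232000/1001 frames; B emits 24 × 5718 = 137232.
Difference = 137232/1001 frames (≈ 137.0949); B is ahead of A.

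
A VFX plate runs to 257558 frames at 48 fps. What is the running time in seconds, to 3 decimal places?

5365.792 seconds

Running time = 257558 × 1/48 = 128779/24 s ≈ 5365.792 s.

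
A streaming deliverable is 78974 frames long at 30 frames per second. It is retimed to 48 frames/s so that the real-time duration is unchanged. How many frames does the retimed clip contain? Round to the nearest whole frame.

126358 frames

Frames at target rate = 78974 × (48) / (30) = 631792/5 ≈ 126358.400.
Nearest whole frame: 126358.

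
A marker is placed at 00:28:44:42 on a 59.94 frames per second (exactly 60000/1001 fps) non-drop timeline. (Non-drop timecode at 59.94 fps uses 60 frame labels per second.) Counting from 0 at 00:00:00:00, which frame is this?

frame 103482

Total seconds to the label: (0 × 3600 + 28 × 60 + 44) = 1724.
Frame index = 1724 × 60 + 42 = 103482.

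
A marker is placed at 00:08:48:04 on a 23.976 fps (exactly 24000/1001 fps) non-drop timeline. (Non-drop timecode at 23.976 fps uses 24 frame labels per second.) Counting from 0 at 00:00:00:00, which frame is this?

frame 12676

Total seconds to the label: (0 × 3600 + 8 × 60 + 48) = 528.
Frame index = 528 × 24 + 4 = 12676.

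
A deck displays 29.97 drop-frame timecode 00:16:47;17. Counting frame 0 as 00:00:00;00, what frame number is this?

Complete 10-minute blocks: 1, each 17982 frames → 17982.
Remaining 6 whole minutes in the current block: 1800 + 5 × 1798 = 10790 frames.
Within the current minute: 47 × 30 + 17 − 2 = 1425 (labels ;00/;01 skipped at this minute). Total = 17982 + 10790 + 1425 = 30197.

30197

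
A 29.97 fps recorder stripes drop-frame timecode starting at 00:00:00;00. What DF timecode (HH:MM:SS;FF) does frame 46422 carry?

00:25:48;28

Ten DF minutes hold 17982 frames, so frame 46422 lies in block 2 (frames 35964–53945) with 10458 frames into that block.
The block's first minute is 1800 frames and the rest 1798 each; 10458 frames reaches minute 5, so 2 × 18 + 5 × 2 = 46 labels have been skipped so far.
Adding those back, label number 46422 + 46 = 46468 at 30 labels/s is 1548 s + 28 f = 0 h 25 min 48 s frame 28, i.e. 00:25:48;28.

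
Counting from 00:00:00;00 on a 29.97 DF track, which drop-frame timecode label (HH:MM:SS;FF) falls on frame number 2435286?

Each 10-minute DF block holds 10 × 60 × 30 − 9 × 2 = 17982 frames. 2435286 ÷ 17982 → 135 full blocks, remainder 7716.
Within the partial block the first minute is 1800 frames and each further minute 1798, so 4 further minute boundaries passed. Total skipped labels = 18 × 135 + 2 × 4 = 2438.
Non-drop label index = 2435286 + 2438 = 2437724; at 30 labels/s that is 22:34:17:14, i.e. DF 22:34:17;14.

22:34:17;14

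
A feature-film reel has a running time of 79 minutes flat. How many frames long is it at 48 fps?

79 min = 4740 s.
Frames = 4740 × 48 = 227520.

227520 frames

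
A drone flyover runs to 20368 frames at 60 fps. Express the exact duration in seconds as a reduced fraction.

Running time = 20368 ÷ (60) = 20368 × 1/60 = 5092/15 s.

5092/15 seconds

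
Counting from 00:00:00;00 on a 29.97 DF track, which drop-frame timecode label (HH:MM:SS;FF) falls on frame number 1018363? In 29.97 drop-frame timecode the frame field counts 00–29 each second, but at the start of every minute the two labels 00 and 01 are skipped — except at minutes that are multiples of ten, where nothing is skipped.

Each 10-minute DF block holds 10 × 60 × 30 − 9 × 2 = 17982 frames. 1018363 ÷ 17982 → 56 full blocks, remainder 11371.
Within the partial block the first minute is 1800 frames and each further minute 1798, so 6 further minute boundaries passed. Total skipped labels = 18 × 56 + 2 × 6 = 1020.
Non-drop label index = 1018363 + 1020 = 1019383; at 30 labels/s that is 09:26:19:13, i.e. DF 09:26:19;13.

09:26:19;13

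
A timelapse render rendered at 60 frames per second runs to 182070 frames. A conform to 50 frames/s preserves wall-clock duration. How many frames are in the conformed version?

151725 frames

Target frames = source frames × (target rate / source rate) = 182070 × (50)/(60) = 182070 × 5/6 = 151725.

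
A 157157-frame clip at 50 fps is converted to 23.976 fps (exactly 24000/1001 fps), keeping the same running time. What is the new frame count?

75360 frames

Target frames = source frames × (target rate / source rate) = 157157 × (24000/1001)/(50) = 157157 × 480/1001 = 75360.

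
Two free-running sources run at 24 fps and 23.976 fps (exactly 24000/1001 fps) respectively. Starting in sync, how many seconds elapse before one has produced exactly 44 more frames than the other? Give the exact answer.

The gap grows by |24000/1001 − 24| = 24/1001 frames per second.
Time for a 44-frame gap: 44 ÷ (24/1001) = 11011/6 s.

11011/6 seconds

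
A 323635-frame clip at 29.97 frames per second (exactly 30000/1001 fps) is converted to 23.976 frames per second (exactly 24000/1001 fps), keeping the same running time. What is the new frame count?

258908 frames

Target frames = source frames × (target rate / source rate) = 323635 × (24000/1001)/(30000/1001) = 323635 × 4/5 = 258908.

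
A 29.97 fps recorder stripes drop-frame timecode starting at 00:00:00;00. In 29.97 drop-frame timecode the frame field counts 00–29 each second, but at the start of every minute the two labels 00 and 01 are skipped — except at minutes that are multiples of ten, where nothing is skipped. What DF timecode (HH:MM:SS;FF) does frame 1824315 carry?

Ten DF minutes hold 17982 frames, so frame 1824315 lies in block 101 (frames 1816182–1834163) with 8133 frames into that block.
The block's first minute is 1800 frames and the rest 1798 each; 8133 frames reaches minute 4, so 101 × 18 + 4 × 2 = 1826 labels have been skipped so far.
Adding those back, label number 1824315 + 1826 = 1826141 at 30 labels/s is 60871 s + 11 f = 16 h 54 min 31 s frame 11, i.e. 16:54:31;11.

16:54:31;11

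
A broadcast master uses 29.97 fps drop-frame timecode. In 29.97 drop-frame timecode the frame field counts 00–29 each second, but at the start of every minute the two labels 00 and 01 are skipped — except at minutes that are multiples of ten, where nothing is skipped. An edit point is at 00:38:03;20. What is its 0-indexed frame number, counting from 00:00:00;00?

Complete 10-minute blocks: 3, each 17982 frames → 53946.
Remaining 8 whole minutes in the current block: 1800 + 7 × 1798 = 14386 frames.
Within the current minute: 3 × 30 + 20 − 2 = 108 (labels ;00/;01 skipped at this minute). Total = 53946 + 14386 + 108 = 68440.

68440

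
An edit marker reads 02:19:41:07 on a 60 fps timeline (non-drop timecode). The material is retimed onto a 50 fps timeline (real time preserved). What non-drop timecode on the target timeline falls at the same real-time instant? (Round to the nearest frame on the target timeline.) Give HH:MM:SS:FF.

02:19:41:06

Source frame index: (2×3600 + 19×60 + 41) × 60 + 7 = 502867.
Real time: 502867 / (60) = 502867/60 s.
Target frame: (502867/60) × (50) = 2514335/6 ≈ 419055.833 → 419056.
At 50 labels/s: frame 419056 → 02:19:41:06.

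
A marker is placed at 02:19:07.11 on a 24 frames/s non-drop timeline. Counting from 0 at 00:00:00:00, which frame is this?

Total seconds to the label: (2 × 3600 + 19 × 60 + 7) = 8347.
Frame index = 8347 × 24 + 11 = 200339.

200339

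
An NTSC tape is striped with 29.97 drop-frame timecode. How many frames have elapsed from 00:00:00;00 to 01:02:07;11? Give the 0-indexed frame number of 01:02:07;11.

111709

As if non-drop at 30 labels/s: (1 × 3600 + 2 × 60 + 7) × 30 + 11 = 111821.
Minute boundaries passed: 62; those not divisible by 10: 62 − 6 = 56; dropped labels = 2 × 56 = 112.
Actual frame index = 111821 − 112 = 111709.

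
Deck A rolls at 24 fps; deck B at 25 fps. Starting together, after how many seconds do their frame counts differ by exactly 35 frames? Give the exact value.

35 seconds

The gap grows by |25 − 24| = 1 frame per second.
Time for a 35-frame gap: 35 ÷ (1) = 35 s.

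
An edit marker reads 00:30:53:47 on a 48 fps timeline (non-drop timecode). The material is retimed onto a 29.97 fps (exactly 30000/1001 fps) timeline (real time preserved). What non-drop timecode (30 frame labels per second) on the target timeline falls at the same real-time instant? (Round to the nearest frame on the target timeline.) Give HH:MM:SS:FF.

00:30:52:04

Source frame index: (0×3600 + 30×60 + 53) × 48 + 47 = 88991.
Real time: 88991 / (48) = 88991/48 s.
Target frame: (88991/48) × (30000/1001) = 7945625/143 ≈ 55563.811 → 55564.
At 30 labels/s: frame 55564 → 00:30:52:04.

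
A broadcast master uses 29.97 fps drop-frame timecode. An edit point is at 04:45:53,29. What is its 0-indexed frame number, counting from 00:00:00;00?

Complete 10-minute blocks: 28, each 17982 frames → 503496.
Remaining 5 whole minutes in the current block: 1800 + 4 × 1798 = 8992 frames.
Within the current minute: 53 × 30 + 29 − 2 = 1617 (labels ;00/;01 skipped at this minute). Total = 503496 + 8992 + 1617 = 514105.

514105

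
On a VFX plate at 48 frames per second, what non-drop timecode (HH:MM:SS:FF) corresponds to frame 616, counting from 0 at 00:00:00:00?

616 ÷ 48 = 12 full seconds, remainder 40 frames.
12 s = 0 h 0 min 12 s.
Timecode: 00:00:12:40.

00:00:12:40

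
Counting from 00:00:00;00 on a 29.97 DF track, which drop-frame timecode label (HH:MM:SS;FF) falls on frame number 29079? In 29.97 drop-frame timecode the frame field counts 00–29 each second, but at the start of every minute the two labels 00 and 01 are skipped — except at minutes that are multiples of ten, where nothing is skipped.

Each 10-minute DF block holds 10 × 60 × 30 − 9 × 2 = 17982 frames. 29079 ÷ 17982 → 1 full block, remainder 11097.
Within the partial block the first minute is 1800 frames and each further minute 1798, so 6 further minute boundaries passed. Total skipped labels = 18 × 1 + 2 × 6 = 30.
Non-drop label index = 29079 + 30 = 29109; at 30 labels/s that is 00:16:10:09, i.e. DF 00:16:10;09.

00:16:10;09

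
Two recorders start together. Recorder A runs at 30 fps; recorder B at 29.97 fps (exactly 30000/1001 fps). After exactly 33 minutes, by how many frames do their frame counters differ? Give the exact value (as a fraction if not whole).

5400/91 frames

33 min = 1980 s.
A emits 30 × 1980 = 59400 frames; B emits 30000/1001 × 1980 = 5400000/91.
Difference = 5400/91 frames (≈ 59.3407); B is behind A.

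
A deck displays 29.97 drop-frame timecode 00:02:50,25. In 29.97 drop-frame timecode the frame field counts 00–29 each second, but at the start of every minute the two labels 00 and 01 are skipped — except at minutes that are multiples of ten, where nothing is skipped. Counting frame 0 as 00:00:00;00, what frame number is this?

As if non-drop at 30 labels/s: (0 × 3600 + 2 × 60 + 50) × 30 + 25 = 5125.
Minute boundaries passed: 2; those not divisible by 10: 2 − 0 = 2; dropped labels = 2 × 2 = 4.
Actual frame index = 5125 − 4 = 5121.

5121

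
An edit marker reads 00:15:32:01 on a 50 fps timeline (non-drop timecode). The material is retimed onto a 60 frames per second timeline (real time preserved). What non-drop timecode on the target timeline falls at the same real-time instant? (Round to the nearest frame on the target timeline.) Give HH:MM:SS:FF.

Source frame index: (0×3600 + 15×60 + 32) × 50 + 1 = 46601.
Real time: 46601 / (50) = 46601/50 s.
Target frame: (46601/50) × (60) = 279606/5 ≈ 55921.200 → 55921.
At 60 labels/s: frame 55921 → 00:15:32:01.

00:15:32:01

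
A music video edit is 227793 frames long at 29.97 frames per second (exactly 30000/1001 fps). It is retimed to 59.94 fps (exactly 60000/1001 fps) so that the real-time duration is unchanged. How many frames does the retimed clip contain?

455586 frames

Target frames = source frames × (target rate / source rate) = 227793 × (60000/1001)/(30000/1001) = 227793 × 2 = 455586.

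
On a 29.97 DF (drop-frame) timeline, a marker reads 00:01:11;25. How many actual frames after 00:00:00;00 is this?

2153

As if non-drop at 30 labels/s: (0 × 3600 + 1 × 60 + 11) × 30 + 25 = 2155.
Minute boundaries passed: 1; those not divisible by 10: 1 − 0 = 1; dropped labels = 2 × 1 = 2.
Actual frame index = 2155 − 2 = 2153.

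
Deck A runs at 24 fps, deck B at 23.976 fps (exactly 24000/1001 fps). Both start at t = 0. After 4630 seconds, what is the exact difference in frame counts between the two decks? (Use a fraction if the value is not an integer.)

A emits 24 × 4630 = 111120 frames; B emits 24000/1001 × 4630 = 111120000/1001.
Difference = 111120/1001 frames (≈ 111.0090); B is behind A.

111120/1001 frames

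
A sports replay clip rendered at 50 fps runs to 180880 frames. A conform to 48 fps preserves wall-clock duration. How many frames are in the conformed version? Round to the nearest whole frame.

Frames at target rate = 180880 × (48) / (50) = 868224/5 ≈ 173644.800.
Nearest whole frame: 173645.

173645 frames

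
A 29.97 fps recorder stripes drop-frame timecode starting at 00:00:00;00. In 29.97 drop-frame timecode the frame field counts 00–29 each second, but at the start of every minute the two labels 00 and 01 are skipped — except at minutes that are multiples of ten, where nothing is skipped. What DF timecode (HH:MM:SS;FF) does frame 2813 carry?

Ten DF minutes hold 17982 frames, so frame 2813 lies in block 0 (frames 0–17981) with 2813 frames into that block.
The block's first minute is 1800 frames and the rest 1798 each; 2813 frames reaches minute 1, so 0 × 18 + 1 × 2 = 2 labels have been skipped so far.
Adding those back, label number 2813 + 2 = 2815 at 30 labels/s is 93 s + 25 f = 0 h 1 min 33 s frame 25, i.e. 00:01:33;25.

00:01:33;25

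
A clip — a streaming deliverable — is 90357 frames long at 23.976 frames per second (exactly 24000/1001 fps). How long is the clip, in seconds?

Running time = 90357 / (24000/1001) = 3768.639875 s.

3768.639875 seconds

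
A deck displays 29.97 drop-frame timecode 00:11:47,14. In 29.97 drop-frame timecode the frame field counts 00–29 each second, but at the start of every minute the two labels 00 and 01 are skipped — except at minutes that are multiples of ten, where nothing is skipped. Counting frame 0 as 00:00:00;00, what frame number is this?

21204

Complete 10-minute blocks: 1, each 17982 frames → 17982.
Remaining 1 whole minute in the current block: 1800 + 0 × 1798 = 1800 frames.
Within the current minute: 47 × 30 + 14 − 2 = 1422 (labels ;00/;01 skipped at this minute). Total = 17982 + 1800 + 1422 = 21204.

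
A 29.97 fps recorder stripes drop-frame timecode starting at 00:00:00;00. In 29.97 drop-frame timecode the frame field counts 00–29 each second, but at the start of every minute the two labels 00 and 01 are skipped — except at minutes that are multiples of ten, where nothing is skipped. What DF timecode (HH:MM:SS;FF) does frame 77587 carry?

Ten DF minutes hold 17982 frames, so frame 77587 lies in block 4 (frames 71928–89909) with 5659 frames into that block.
The block's first minute is 1800 frames and the rest 1798 each; 5659 frames reaches minute 3, so 4 × 18 + 3 × 2 = 78 labels have been skipped so far.
Adding those back, label number 77587 + 78 = 77665 at 30 labels/s is 2588 s + 25 f = 0 h 43 min 8 s frame 25, i.e. 00:43:08;25.

00:43:08;25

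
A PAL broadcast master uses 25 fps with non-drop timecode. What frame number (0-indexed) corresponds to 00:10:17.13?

15438

Total seconds to the label: (0 × 3600 + 10 × 60 + 17) = 617.
Frame index = 617 × 25 + 13 = 15438.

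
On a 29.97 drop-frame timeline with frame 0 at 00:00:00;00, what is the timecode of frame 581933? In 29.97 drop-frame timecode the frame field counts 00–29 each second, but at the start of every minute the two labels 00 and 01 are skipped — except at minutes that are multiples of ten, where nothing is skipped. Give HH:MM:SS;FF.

05:23:37;05

Ten DF minutes hold 17982 frames, so frame 581933 lies in block 32 (frames 575424–593405) with 6509 frames into that block.
The block's first minute is 1800 frames and the rest 1798 each; 6509 frames reaches minute 3, so 32 × 18 + 3 × 2 = 582 labels have been skipped so far.
Adding those back, label number 581933 + 582 = 582515 at 30 labels/s is 19417 s + 5 f = 5 h 23 min 37 s frame 5, i.e. 05:23:37;05.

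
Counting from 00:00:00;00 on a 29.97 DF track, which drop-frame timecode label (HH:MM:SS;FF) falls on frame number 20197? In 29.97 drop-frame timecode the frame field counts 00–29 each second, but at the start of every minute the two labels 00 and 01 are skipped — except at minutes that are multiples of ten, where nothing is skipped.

Ten DF minutes hold 17982 frames, so frame 20197 lies in block 1 (frames 17982–35963) with 2215 frames into that block.
The block's first minute is 1800 frames and the rest 1798 each; 2215 frames reaches minute 1, so 1 × 18 + 1 × 2 = 20 labels have been skipped so far.
Adding those back, label number 20197 + 20 = 20217 at 30 labels/s is 673 s + 27 f = 0 h 11 min 13 s frame 27, i.e. 00:11:13;27.

00:11:13;27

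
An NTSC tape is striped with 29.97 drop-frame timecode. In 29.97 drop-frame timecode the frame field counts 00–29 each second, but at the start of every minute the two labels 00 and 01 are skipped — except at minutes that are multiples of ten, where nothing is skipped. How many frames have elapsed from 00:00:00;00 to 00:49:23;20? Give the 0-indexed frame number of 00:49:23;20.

88820

Complete 10-minute blocks: 4, each 17982 frames → 71928.
Remaining 9 whole minutes in the current block: 1800 + 8 × 1798 = 16184 frames.
Within the current minute: 23 × 30 + 20 − 2 = 708 (labels ;00/;01 skipped at this minute). Total = 71928 + 16184 + 708 = 88820.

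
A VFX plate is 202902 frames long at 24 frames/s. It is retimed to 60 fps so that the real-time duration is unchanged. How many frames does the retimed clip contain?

Target frames = source frames × (target rate / source rate) = 202902 × (60)/(24) = 202902 × 5/2 = 507255.

507255 frames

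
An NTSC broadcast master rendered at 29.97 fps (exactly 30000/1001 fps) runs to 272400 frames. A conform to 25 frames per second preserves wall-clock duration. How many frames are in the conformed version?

Target frames = source frames × (target rate / source rate) = 272400 × (25)/(30000/1001) = 272400 × 1001/1200 = 227227.

227227 frames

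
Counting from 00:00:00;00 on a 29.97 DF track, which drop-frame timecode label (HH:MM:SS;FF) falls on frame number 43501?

00:24:11;15

Ten DF minutes hold 17982 frames, so frame 43501 lies in block 2 (frames 35964–53945) with 7537 frames into that block.
The block's first minute is 1800 frames and the rest 1798 each; 7537 frames reaches minute 4, so 2 × 18 + 4 × 2 = 44 labels have been skipped so far.
Adding those back, label number 43501 + 44 = 43545 at 30 labels/s is 1451 s + 15 f = 0 h 24 min 11 s frame 15, i.e. 00:24:11;15.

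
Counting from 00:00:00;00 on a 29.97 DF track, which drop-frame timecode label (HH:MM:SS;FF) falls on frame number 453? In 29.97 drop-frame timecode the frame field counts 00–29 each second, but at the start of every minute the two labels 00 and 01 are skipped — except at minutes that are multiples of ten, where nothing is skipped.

Ten DF minutes hold 17982 frames, so frame 453 lies in block 0 (frames 0–17981) with 453 frames into that block.
The block's first minute is 1800 frames and the rest 1798 each; 453 frames reaches minute 0, so 0 × 18 + 0 × 2 = 0 labels have been skipped so far.
Adding those back, label number 453 + 0 = 453 at 30 labels/s is 15 s + 3 f = 0 h 0 min 15 s frame 3, i.e. 00:00:15;03.

00:00:15;03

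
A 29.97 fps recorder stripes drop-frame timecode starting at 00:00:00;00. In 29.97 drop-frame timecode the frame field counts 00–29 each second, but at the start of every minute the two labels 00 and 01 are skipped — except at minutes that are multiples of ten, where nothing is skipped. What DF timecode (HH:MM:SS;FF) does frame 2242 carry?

Each 10-minute DF block holds 10 × 60 × 30 − 9 × 2 = 17982 frames. 2242 ÷ 17982 → 0 full blocks, remainder 2242.
Within the partial block the first minute is 1800 frames and each further minute 1798, so 1 further minute boundary passed. Total skipped labels = 18 × 0 + 2 × 1 = 2.
Non-drop label index = 2242 + 2 = 2244; at 30 labels/s that is 00:01:14:24, i.e. DF 00:01:14;24.

00:01:14;24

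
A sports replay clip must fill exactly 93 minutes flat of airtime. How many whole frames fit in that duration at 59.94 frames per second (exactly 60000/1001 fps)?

93 min = 5580 s.
Frames = 5580 × 60000/1001 = 334800000/1001 ≈ 334465.5345.
Complete frames: 334465.

334465 frames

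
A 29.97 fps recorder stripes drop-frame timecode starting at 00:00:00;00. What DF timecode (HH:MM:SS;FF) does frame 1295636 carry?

12:00:31;02

Ten DF minutes hold 17982 frames, so frame 1295636 lies in block 72 (frames 1294704–1312685) with 932 frames into that block.
The block's first minute is 1800 frames and the rest 1798 each; 932 frames reaches minute 0, so 72 × 18 + 0 × 2 = 1296 labels have been skipped so far.
Adding those back, label number 1295636 + 1296 = 1296932 at 30 labels/s is 43231 s + 2 f = 12 h 0 min 31 s frame 2, i.e. 12:00:31;02.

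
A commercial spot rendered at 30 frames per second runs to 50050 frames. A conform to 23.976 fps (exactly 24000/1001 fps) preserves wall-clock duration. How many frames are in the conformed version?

Target frames = source frames × (target rate / source rate) = 50050 × (24000/1001)/(30) = 50050 × 800/1001 = 40000.

40000 frames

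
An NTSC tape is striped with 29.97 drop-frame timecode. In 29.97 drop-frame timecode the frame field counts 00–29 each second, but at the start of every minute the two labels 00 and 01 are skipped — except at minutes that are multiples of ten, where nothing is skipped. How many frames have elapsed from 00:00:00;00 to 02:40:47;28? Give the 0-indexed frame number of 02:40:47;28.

289150

Complete 10-minute blocks: 16, each 17982 frames → 287712.
Remaining 0 whole minutes in the current block: 0 frames.
Within the current minute: 47 × 30 + 28 = 1438. Total = 287712 + 0 + 1438 = 289150.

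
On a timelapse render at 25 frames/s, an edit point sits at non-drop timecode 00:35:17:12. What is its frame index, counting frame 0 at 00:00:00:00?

Total seconds to the label: (0 × 3600 + 35 × 60 + 17) = 2117.
Frame index = 2117 × 25 + 12 = 52937.

frame 52937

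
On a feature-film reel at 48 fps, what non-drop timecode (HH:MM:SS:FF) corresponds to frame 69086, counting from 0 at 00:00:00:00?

69086 ÷ 48 = 1439 full seconds, remainder 14 frames.
1439 s = 0 h 23 min 59 s.
Timecode: 00:23:59:14.

00:23:59:14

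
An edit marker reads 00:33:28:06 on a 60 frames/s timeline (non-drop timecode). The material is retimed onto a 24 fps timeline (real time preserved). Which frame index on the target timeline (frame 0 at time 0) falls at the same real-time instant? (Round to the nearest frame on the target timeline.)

frame 48194

Source frame index: (0×3600 + 33×60 + 28) × 60 + 6 = 120486.
Real time: 120486 / (60) = 20081/10 s.
Target frame: (20081/10) × (24) = 240972/5 ≈ 48194.400 → 48194.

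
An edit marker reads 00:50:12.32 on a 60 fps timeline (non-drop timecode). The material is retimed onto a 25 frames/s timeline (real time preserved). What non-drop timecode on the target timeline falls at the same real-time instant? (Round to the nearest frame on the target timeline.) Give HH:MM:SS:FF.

00:50:12:13

Source frame index: (0×3600 + 50×60 + 12) × 60 + 32 = 180752.
Real time: 180752 / (60) = 45188/15 s.
Target frame: (45188/15) × (25) = 225940/3 ≈ 75313.333 → 75313.
At 25 labels/s: frame 75313 → 00:50:12:13.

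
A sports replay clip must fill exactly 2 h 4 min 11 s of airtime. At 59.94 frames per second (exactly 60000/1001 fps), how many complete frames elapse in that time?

2 h 4 min 11 s = 7451 s.
Frames = 7451 × 60000/1001 = 447060000/1001 ≈ 446613.3866.
Complete frames: 446613.

446613 frames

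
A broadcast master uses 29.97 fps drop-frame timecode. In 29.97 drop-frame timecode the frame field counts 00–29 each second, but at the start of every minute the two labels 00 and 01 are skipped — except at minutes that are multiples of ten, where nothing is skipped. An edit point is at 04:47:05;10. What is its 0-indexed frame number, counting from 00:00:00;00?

516242

As if non-drop at 30 labels/s: (4 × 3600 + 47 × 60 + 5) × 30 + 10 = 516760.
Minute boundaries passed: 287; those not divisible by 10: 287 − 28 = 259; dropped labels = 2 × 259 = 518.
Actual frame index = 516760 − 518 = 516242.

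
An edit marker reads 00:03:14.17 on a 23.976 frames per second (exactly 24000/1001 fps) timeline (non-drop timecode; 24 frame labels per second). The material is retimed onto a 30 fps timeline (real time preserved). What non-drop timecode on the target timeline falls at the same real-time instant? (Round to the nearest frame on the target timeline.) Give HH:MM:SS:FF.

00:03:14:27

Source frame index: (0×3600 + 3×60 + 14) × 24 + 17 = 4673.
Real time: 4673 / (24000/1001) = 4677673/24000 s.
Target frame: (4677673/24000) × (30) = 4677673/800 ≈ 5847.091 → 5847.
At 30 labels/s: frame 5847 → 00:03:14:27.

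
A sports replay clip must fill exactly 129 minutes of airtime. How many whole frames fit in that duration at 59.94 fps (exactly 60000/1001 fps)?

129 min = 7740 s.
Frames = 7740 × 60000/1001 = 464400000/1001 ≈ 463936.0639.
Complete frames: 463936.

463936 frames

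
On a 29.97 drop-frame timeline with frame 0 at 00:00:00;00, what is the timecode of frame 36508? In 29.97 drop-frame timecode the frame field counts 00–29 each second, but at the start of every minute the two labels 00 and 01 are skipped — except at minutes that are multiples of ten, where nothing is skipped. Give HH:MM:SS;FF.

Each 10-minute DF block holds 10 × 60 × 30 − 9 × 2 = 17982 frames. 36508 ÷ 17982 → 2 full blocks, remainder 544.
Within the partial block the first minute is 1800 frames and each further minute 1798, so 0 further minute boundaries passed. Total skipped labels = 18 × 2 + 2 × 0 = 36.
Non-drop label index = 36508 + 36 = 36544; at 30 labels/s that is 00:20:18:04, i.e. DF 00:20:18;04.

00:20:18;04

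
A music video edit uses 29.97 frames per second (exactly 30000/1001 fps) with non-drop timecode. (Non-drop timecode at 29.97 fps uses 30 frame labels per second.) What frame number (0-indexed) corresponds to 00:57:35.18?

103668

Total seconds to the label: (0 × 3600 + 57 × 60 + 35) = 3455.
Frame index = 3455 × 30 + 18 = 103668.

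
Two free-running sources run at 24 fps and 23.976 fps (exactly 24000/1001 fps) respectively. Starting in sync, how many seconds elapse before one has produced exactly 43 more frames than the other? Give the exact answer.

The gap grows by |24000/1001 − 24| = 24/1001 frames per second.
Time for a 43-frame gap: 43 ÷ (24/1001) = 43043/24 s.

43043/24 seconds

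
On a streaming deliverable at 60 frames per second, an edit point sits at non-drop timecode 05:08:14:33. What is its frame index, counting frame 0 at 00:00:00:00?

frame 1109673

Total seconds to the label: (5 × 3600 + 8 × 60 + 14) = 18494.
Frame index = 18494 × 60 + 33 = 1109673.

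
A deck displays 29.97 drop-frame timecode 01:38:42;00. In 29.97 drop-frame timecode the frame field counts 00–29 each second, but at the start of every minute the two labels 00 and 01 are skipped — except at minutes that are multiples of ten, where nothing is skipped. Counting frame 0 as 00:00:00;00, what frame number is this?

Complete 10-minute blocks: 9, each 17982 frames → 161838.
Remaining 8 whole minutes in the current block: 1800 + 7 × 1798 = 14386 frames.
Within the current minute: 42 × 30 + 0 − 2 = 1258 (labels ;00/;01 skipped at this minute). Total = 161838 + 14386 + 1258 = 177482.

177482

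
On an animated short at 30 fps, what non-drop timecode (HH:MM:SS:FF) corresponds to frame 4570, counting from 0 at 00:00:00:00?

4570 ÷ 30 = 152 full seconds, remainder 10 frames.
152 s = 0 h 2 min 32 s.
Timecode: 00:02:32:10.

00:02:32:10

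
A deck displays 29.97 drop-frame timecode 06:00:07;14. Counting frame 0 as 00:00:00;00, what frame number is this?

As if non-drop at 30 labels/s: (6 × 3600 + 0 × 60 + 7) × 30 + 14 = 648224.
Minute boundaries passed: 360; those not divisible by 10: 360 − 36 = 324; dropped labels = 2 × 324 = 648.
Actual frame index = 648224 − 648 = 647576.

647576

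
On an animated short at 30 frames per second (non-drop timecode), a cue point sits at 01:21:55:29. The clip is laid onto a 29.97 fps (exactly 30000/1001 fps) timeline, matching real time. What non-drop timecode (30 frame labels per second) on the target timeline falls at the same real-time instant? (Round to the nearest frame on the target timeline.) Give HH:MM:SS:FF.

Source frame index: (1×3600 + 21×60 + 55) × 30 + 29 = 147479.
Real time: 147479 / (30) = 147479/30 s.
Target frame: (147479/30) × (30000/1001) = 147479000/1001 ≈ 147331.668 → 147332.
At 30 labels/s: frame 147332 → 01:21:51:02.

01:21:51:02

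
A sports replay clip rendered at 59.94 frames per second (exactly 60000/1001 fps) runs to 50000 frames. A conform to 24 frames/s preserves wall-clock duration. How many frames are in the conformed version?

20020 frames

Target frames = source frames × (target rate / source rate) = 50000 × (24)/(60000/1001) = 50000 × 1001/2500 = 20020.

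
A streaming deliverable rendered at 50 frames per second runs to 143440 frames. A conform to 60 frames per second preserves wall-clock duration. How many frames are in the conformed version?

Target frames = source frames × (target rate / source rate) = 143440 × (60)/(50) = 143440 × 6/5 = 172128.

172128 frames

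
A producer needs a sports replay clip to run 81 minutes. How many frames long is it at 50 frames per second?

243000 frames

81 min = 4860 s.
Frames = 4860 × 50 = 243000.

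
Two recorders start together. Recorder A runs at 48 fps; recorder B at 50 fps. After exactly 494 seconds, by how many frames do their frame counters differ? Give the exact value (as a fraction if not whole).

988 frames

A emits 48 × 494 = 23712 frames; B emits 50 × 494 = 24700.
Difference = 988 frames; B is ahead of A.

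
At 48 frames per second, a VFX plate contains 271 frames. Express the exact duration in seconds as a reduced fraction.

Running time = 271 ÷ (48) = 271 × 1/48 = 271/48 s.

271/48 seconds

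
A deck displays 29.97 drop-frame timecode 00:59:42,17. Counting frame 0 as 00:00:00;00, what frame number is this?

107369

As if non-drop at 30 labels/s: (0 × 3600 + 59 × 60 + 42) × 30 + 17 = 107477.
Minute boundaries passed: 59; those not divisible by 10: 59 − 5 = 54; dropped labels = 2 × 54 = 108.
Actual frame index = 107477 − 108 = 107369.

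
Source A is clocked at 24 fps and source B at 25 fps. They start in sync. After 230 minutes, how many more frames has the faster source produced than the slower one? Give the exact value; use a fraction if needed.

230 min = 13800 s.
A emits 24 × 13800 = 331200 frames; B emits 25 × 13800 = 345000.
Difference = 13800 frames; B is ahead of A.

13800 frames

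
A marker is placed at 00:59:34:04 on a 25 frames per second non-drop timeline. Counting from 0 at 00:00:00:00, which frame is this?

Total seconds to the label: (0 × 3600 + 59 × 60 + 34) = 3574.
Frame index = 3574 × 25 + 4 = 89354.

frame 89354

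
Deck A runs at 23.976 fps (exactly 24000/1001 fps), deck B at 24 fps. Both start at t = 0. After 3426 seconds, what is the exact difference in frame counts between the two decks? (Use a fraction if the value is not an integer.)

A emits 24000/1001 × 3426 = 82224000/1001 frames; B emits 24 × 3426 = 82224.
Difference = 82224/1001 frames (≈ 82.1419); B is ahead of A.

82224/1001 frames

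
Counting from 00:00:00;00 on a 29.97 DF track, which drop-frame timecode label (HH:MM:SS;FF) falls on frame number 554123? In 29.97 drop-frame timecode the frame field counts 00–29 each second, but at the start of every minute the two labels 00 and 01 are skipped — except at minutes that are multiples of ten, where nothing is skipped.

05:08:09;09

Each 10-minute DF block holds 10 × 60 × 30 − 9 × 2 = 17982 frames. 554123 ÷ 17982 → 30 full blocks, remainder 14663.
Within the partial block the first minute is 1800 frames and each further minute 1798, so 8 further minute boundaries passed. Total skipped labels = 18 × 30 + 2 × 8 = 556.
Non-drop label index = 554123 + 556 = 554679; at 30 labels/s that is 05:08:09:09, i.e. DF 05:08:09;09.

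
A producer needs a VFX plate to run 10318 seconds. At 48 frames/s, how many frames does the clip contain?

Frames = 10318 × 48 = 495264.

495264 frames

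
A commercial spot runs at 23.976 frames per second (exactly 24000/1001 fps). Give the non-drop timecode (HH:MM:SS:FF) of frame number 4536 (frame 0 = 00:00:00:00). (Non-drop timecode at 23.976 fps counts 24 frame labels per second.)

4536 ÷ 24 = 189 full seconds, remainder 0 frames.
189 s = 0 h 3 min 9 s.
Timecode: 00:03:09:00.

00:03:09:00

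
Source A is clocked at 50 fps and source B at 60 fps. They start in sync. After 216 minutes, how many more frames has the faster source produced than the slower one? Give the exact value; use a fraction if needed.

129600 frames

216 min = 12960 s.
A emits 50 × 12960 = 648000 frames; B emits 60 × 12960 = 777600.
Difference = 129600 frames; B is ahead of A.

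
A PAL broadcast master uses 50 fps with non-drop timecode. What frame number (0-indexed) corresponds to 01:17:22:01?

Total seconds to the label: (1 × 3600 + 17 × 60 + 22) = 4642.
Frame index = 4642 × 50 + 1 = 232101.

frame 232101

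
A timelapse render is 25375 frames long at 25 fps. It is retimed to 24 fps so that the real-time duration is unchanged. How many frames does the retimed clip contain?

Target frames = source frames × (target rate / source rate) = 25375 × (24)/(25) = 25375 × 24/25 = 24360.

24360 frames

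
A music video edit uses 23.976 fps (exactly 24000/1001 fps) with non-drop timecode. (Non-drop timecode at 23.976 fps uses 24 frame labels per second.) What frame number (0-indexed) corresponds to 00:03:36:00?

Total seconds to the label: (0 × 3600 + 3 × 60 + 36) = 216.
Frame index = 216 × 24 + 0 = 5184.

frame 5184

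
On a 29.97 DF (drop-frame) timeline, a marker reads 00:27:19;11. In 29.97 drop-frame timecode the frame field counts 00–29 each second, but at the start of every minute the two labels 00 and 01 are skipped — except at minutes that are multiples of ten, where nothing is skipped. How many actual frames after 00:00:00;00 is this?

49131

Complete 10-minute blocks: 2, each 17982 frames → 35964.
Remaining 7 whole minutes in the current block: 1800 + 6 × 1798 = 12588 frames.
Within the current minute: 19 × 30 + 11 − 2 = 579 (labels ;00/;01 skipped at this minute). Total = 35964 + 12588 + 579 = 49131.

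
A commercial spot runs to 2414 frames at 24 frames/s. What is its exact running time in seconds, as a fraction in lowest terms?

1207/12 seconds

Running time = 2414 ÷ (24) = 2414 × 1/24 = 1207/12 s.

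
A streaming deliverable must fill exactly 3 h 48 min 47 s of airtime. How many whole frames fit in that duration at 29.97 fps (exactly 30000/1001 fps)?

3 h 48 min 47 s = 13727 s.
Frames = 13727 × 30000/1001 = 58830000/143 ≈ 411398.6014.
Complete frames: 411398.

411398 frames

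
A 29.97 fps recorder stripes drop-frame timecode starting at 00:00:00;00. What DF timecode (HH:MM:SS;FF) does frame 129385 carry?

Ten DF minutes hold 17982 frames, so frame 129385 lies in block 7 (frames 125874–143855) with 3511 frames into that block.
The block's first minute is 1800 frames and the rest 1798 each; 3511 frames reaches minute 1, so 7 × 18 + 1 × 2 = 128 labels have been skipped so far.
Adding those back, label number 129385 + 128 = 129513 at 30 labels/s is 4317 s + 3 f = 1 h 11 min 57 s frame 3, i.e. 01:11:57;03.

01:11:57;03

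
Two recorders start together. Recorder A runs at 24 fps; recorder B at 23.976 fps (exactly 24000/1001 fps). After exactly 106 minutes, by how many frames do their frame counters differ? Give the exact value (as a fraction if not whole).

106 min = 6360 s.
A emits 24 × 6360 = 152640 frames; B emits 24000/1001 × 6360 = 152640000/1001.
Difference = 152640/1001 frames (≈ 152.4875); B is behind A.

152640/1001 frames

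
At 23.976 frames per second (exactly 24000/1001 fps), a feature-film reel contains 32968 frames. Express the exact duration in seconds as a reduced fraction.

4125121/3000 seconds

Running time = 32968 ÷ (24000/1001) = 32968 × 1001/24000 = 4125121/3000 s.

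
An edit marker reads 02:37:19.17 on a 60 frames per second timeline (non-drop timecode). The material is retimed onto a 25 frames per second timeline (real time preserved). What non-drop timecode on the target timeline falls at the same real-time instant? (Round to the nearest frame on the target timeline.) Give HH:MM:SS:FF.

02:37:19:07

Source frame index: (2×3600 + 37×60 + 19) × 60 + 17 = 566357.
Real time: 566357 / (60) = 566357/60 s.
Target frame: (566357/60) × (25) = 2831785/12 ≈ 235982.083 → 235982.
At 25 labels/s: frame 235982 → 02:37:19:07.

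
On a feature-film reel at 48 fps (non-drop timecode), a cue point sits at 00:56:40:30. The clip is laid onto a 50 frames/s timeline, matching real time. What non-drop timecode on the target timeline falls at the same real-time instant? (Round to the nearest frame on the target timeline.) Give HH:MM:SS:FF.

00:56:40:31

Source frame index: (0×3600 + 56×60 + 40) × 48 + 30 = 163230.
Real time: 163230 / (48) = 27205/8 s.
Target frame: (27205/8) × (50) = 680125/4 ≈ 170031.250 → 170031.
At 50 labels/s: frame 170031 → 00:56:40:31.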